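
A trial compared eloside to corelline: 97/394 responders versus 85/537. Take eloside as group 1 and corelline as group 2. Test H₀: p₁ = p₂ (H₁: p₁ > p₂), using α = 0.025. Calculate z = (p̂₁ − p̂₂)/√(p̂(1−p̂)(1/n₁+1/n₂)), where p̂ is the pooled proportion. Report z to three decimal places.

z = 3.342

p̂₁ = 97/394 = 0.246193, p̂₂ = 85/537 = 0.158287.
Pooled p̂ = (97+85)/(394+537) = 182/931 = 0.195489.
SE = √(p̂(1−p̂)(1/n₁+1/n₂)) = √(0.195489·0.804511·0.00440027) = √(0.000692043) = 0.026307.
z = (0.246193 − 0.158287)/0.026307 = 0.087906/0.026307 = 3.342.
p-value = P(Z > 3.342) ≈ 0.0004; since p < α = 0.025, reject H₀.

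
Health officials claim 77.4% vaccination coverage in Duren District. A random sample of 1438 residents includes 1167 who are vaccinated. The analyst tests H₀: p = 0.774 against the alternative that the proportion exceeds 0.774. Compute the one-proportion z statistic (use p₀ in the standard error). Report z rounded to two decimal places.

z = 3.40

p̂ = 1167/1438 ≈ 0.81154.
Standard error under H₀: √(0.774×0.226/1438) = 0.01103.
z = (0.81154 − 0.774)/0.01103 = 0.03754/0.01103 = 3.40.
p-value = P(Z > 3.404) ≈ 0.0003.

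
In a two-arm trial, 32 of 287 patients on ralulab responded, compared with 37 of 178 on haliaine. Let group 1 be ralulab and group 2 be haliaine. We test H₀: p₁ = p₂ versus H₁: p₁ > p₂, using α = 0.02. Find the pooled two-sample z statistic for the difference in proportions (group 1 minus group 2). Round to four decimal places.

z = -2.8414

p̂₁ = 32/287 = 0.111498, p̂₂ = 37/178 = 0.207865.
Pooled p̂ = (32+37)/(287+178) = 69/465 = 0.148387.
SE = √(0.126368 × 0.0091023) = 0.033915.
z = (0.111498 − 0.207865)/0.033915 = -0.096367/0.033915 = -2.8414.
p-value = P(Z > -2.841) ≈ 0.9978, so at α = 0.02 we fail to reject H₀.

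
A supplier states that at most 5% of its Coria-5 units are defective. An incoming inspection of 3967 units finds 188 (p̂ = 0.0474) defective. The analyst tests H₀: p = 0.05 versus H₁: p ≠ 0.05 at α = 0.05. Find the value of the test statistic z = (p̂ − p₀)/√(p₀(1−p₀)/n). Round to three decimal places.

z = -0.754

p̂ = 188/3967 = 0.04739.
SE = √(p₀(1−p₀)/n) = √(0.0475/3967) = 0.00346.
z = (0.04739 − 0.05)/0.00346 = -0.00261/0.00346 = -0.754.
Two-sided p-value ≈ 2·Φ(−0.754) = 0.4509, so at α = 0.05 we fail to reject H₀.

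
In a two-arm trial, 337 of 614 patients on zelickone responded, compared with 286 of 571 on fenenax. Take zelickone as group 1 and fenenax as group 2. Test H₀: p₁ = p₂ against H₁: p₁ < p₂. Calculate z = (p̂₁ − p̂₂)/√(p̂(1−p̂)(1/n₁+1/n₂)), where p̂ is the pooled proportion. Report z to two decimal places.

p̂₁ = 337/614 = 0.54886, p̂₂ = 286/571 = 0.50088.
Pooled p̂ = (337+286)/(614+571) = 623/1185 = 0.52574.
SE = √(0.249338 × 0.00337998) = 0.02903.
z = (0.54886 − 0.50088)/0.02903 = 0.04798/0.02903 = 1.65.
p-value = P(Z < 1.653) ≈ 0.9508.

z = 1.65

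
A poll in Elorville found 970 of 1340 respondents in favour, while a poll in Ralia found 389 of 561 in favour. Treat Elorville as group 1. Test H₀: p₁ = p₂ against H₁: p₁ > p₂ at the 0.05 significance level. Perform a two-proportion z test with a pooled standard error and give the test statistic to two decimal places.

z = 1.34

p̂₁ = 970/1340 ≈ 0.7239, p̂₂ = 389/561 ≈ 0.6934.
Pooled p̂ = (970+389)/(1340+561) = 1359/1901 = 0.7149.
SE = √(0.203824 × 0.0025288) = 0.0227.
z = (0.7239 − 0.6934)/0.0227 = 0.0305/0.0227 = 1.34.
p-value = P(Z > 1.342) ≈ 0.0897, so at α = 0.05 we fail to reject H₀.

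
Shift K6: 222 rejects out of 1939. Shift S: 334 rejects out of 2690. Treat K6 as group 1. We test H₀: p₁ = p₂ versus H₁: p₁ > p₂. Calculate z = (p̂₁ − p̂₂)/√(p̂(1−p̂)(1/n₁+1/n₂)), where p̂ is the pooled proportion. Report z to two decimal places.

p̂₁ = 222/1939 = 0.1145, p̂₂ = 334/2690 = 0.1242.
Pooled p̂ = (222+334)/(1939+2690) = 556/4629 = 0.1201.
SE = √(0.105685 × 0.000887477) = 0.0097.
z = (0.1145 − 0.1242)/0.0097 = -0.0097/0.0097 = -1.00.
p-value = P(Z > -0.999) ≈ 0.8410.

z = -1.00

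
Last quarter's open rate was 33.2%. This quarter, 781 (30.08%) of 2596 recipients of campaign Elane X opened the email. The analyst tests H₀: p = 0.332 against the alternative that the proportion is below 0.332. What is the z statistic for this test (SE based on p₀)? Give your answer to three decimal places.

z = -3.370

p̂ = 781/2596 = 0.300847.
Standard error under H₀: √(0.332×0.668/2596) = 0.009243.
z = (0.300847 − 0.332)/0.009243 = -0.031153/0.009243 = -3.370.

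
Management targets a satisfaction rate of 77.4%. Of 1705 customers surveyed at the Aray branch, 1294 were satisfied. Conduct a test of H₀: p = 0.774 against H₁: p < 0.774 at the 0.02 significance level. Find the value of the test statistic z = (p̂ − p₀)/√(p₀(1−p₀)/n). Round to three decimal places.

p̂ = 1294/1705 = 0.758944.
Under H₀, SE = √(0.774·0.226/1705) = √(0.000102595) = 0.010129.
z = (0.758944 − 0.774)/0.010129 = -0.015056/0.010129 = -1.486.
p-value = P(Z < -1.486) ≈ 0.0686. With α = 0.02, fail to reject H₀.

z = -1.486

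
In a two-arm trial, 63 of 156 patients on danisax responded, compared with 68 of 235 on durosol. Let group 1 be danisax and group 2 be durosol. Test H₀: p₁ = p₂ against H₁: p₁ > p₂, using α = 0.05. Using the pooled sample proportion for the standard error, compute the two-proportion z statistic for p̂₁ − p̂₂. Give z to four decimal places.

p̂₁ = 63/156 = 0.403846, p̂₂ = 68/235 = 0.289362.
Pooled p̂ = (63+68)/(156+235) = 131/391 = 0.335038.
SE = √(p̂(1−p̂)(1/n₁+1/n₂)) = √(0.335038·0.664962·0.0106656) = √(0.00237616) = 0.048746.
z = (0.403846 − 0.289362)/0.048746 = 0.114484/0.048746 = 2.3486.
p-value = P(Z > 2.349) ≈ 0.0094. With α = 0.05, reject H₀.

z = 2.3486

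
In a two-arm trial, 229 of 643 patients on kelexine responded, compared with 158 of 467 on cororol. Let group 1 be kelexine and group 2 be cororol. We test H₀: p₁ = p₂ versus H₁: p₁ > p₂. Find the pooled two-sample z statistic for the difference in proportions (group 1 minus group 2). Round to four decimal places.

p̂₁ = 229/643 = 0.356143, p̂₂ = 158/467 = 0.338330.
Pooled p̂ = (229+158)/(643+467) = 387/1110 = 0.348649.
SE = √(p̂(1−p̂)(1/n₁+1/n₂)) = √(0.348649·0.651351·0.00369654) = √(0.000839457) = 0.028973.
z = (0.356143 − 0.338330)/0.028973 = 0.017813/0.028973 = 0.6148.
p-value = P(Z > 0.615) ≈ 0.2693.

z = 0.6148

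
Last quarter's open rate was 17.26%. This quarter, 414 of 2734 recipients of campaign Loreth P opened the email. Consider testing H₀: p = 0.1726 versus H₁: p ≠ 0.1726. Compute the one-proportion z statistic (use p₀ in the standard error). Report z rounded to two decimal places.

z = -2.93

p̂ = 414/2734 ≈ 0.15143.
Standard error under H₀: √(0.1726×0.8274/2734) = 0.00723.
z = (0.15143 − 0.1726)/0.00723 = -0.02117/0.00723 = -2.93.
p-value = 2·P(Z > 2.930) ≈ 0.0034.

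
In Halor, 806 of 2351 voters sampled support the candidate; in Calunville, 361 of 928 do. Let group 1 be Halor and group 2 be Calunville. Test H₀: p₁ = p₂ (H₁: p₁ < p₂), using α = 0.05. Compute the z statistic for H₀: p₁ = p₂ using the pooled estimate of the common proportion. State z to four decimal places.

z = -2.4877

p̂₁ = 806/2351 ≈ 0.3428328, p̂₂ = 361/928 ≈ 0.3890086.
Pooled p̂ = (806+361)/(2351+928) = 1167/3279 = 0.3559012.
SE = √(p̂(1−p̂)(1/n₁+1/n₂)) = √(0.3559012·0.6440988·0.00150294) = √(0.000344527) = 0.0185614.
z = (0.3428328 − 0.3890086)/0.0185614 = -0.0461758/0.0185614 = -2.4877.
p-value = P(Z < -2.488) ≈ 0.0064, so at α = 0.05 we reject H₀.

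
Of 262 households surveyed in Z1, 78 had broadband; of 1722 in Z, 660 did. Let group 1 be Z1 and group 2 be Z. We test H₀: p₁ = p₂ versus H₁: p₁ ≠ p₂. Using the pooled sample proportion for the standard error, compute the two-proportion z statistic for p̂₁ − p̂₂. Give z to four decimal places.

z = -2.6696

p̂₁ = 78/262 ≈ 0.297710, p̂₂ = 660/1722 ≈ 0.383275.
Pooled p̂ = (78+660)/(262+1722) = 738/1984 = 0.371976.
SE = √(p̂(1−p̂)(1/n₁+1/n₂)) = √(0.371976·0.628024·0.00439751) = √(0.0010273) = 0.032052.
z = (0.297710 − 0.383275)/0.032052 = -0.085565/0.032052 = -2.6696.
Two-sided p-value ≈ 2·Φ(−2.670) = 0.0076.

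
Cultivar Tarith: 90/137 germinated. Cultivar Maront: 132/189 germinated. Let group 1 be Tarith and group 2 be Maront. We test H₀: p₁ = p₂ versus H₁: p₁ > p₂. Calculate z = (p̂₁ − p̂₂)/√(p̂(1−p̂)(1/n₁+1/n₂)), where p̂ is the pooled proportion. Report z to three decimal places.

z = -0.793

p̂₁ = 90/137 = 0.65693, p̂₂ = 132/189 = 0.69841.
Pooled p̂ = (90+132)/(137+189) = 222/326 = 0.68098.
SE = √(0.217246 × 0.0125903) = 0.05230.
z = (0.65693 − 0.69841)/0.05230 = -0.04148/0.05230 = -0.793.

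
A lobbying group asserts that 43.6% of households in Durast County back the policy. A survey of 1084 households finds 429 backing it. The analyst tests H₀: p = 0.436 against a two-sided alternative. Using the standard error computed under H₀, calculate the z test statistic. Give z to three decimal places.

p̂ = 429/1084 ≈ 0.39576.
Under H₀, SE = √(0.436·0.564/1084) = √(0.000226849) = 0.01506.
z = (0.39576 − 0.436)/0.01506 = -0.04024/0.01506 = -2.672.
p-value = 2·P(Z > 2.672) ≈ 0.0075.

z = -2.672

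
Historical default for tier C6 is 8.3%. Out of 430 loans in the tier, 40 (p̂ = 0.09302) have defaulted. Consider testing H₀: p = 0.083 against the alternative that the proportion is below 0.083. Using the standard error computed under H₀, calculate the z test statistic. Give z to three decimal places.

p̂ = 40/430 ≈ 0.09302.
Standard error under H₀: √(0.083×0.917/430) = 0.01330.
z = (0.09302 − 0.083)/0.01330 = 0.01002/0.01330 = 0.753.

z = 0.753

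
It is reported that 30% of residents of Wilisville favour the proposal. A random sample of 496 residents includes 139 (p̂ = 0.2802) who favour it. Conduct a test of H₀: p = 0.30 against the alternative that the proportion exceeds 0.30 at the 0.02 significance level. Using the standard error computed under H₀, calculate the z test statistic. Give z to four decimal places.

z = -0.9602

p̂ = 139/496 ≈ 0.280242.
SE = √(p₀(1−p₀)/n) = √(0.21/496) = 0.020576.
z = (0.280242 − 0.3)/0.020576 = -0.019758/0.020576 = -0.9602.
p-value = P(Z > -0.960) ≈ 0.8315, so at α = 0.02 we fail to reject H₀.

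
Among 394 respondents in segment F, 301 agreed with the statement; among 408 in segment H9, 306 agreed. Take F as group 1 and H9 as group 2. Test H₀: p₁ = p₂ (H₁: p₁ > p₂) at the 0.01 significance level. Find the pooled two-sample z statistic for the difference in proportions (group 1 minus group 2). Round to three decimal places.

z = 0.461

p̂₁ = 301/394 ≈ 0.76396, p̂₂ = 306/408 ≈ 0.75000.
Pooled p̂ = (301+306)/(394+408) = 607/802 = 0.75686.
SE = √(p̂(1−p̂)(1/n₁+1/n₂)) = √(0.75686·0.24314·0.00498905) = √(0.000918105) = 0.03030.
z = (0.76396 − 0.75000)/0.03030 = 0.01396/0.03030 = 0.461.
p-value = P(Z > 0.461) ≈ 0.3225; since p > α = 0.01, fail to reject H₀.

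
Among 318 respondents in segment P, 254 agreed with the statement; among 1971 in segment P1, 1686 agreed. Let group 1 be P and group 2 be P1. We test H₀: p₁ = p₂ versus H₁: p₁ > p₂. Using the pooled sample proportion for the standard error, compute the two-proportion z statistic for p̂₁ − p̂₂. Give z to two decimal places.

z = -2.61

p̂₁ = 254/318 = 0.7987, p̂₂ = 1686/1971 = 0.8554.
Pooled p̂ = (254+1686)/(318+1971) = 1940/2289 = 0.8475.
SE = √(0.129222 × 0.00365201) = 0.0217.
z = (0.7987 − 0.8554)/0.0217 = -0.0567/0.0217 = -2.61.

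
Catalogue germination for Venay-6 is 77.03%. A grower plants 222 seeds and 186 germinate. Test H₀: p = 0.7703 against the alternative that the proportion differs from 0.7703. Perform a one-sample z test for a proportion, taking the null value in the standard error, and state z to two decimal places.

z = 2.39

p̂ = 186/222 = 0.8378.
Standard error under H₀: √(0.7703×0.2297/222) = 0.0282.
z = (0.8378 − 0.7703)/0.0282 = 0.0675/0.0282 = 2.39.
Two-sided p-value ≈ 2·Φ(−2.392) = 0.0167.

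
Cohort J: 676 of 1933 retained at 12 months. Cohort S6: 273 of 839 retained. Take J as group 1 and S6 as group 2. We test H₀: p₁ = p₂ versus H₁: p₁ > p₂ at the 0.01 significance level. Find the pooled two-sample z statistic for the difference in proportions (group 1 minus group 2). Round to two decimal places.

z = 1.24

p̂₁ = 676/1933 = 0.3497, p̂₂ = 273/839 = 0.3254.
Pooled p̂ = (676+273)/(1933+839) = 949/2772 = 0.3424.
SE = √(p̂(1−p̂)(1/n₁+1/n₂)) = √(0.3424·0.6576·0.00170923) = √(0.000384827) = 0.0196.
z = (0.3497 − 0.3254)/0.0196 = 0.0243/0.0196 = 1.24.
p-value = P(Z > 1.240) ≈ 0.1075, so at α = 0.01 we fail to reject H₀.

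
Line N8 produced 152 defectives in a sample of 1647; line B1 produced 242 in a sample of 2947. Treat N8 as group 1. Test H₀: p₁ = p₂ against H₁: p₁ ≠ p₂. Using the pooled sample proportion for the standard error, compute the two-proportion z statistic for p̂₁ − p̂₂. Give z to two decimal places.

z = 1.18

p̂₁ = 152/1647 ≈ 0.09229, p̂₂ = 242/2947 ≈ 0.08212.
Pooled p̂ = (152+242)/(1647+2947) = 394/4594 = 0.08576.
SE = √(p̂(1−p̂)(1/n₁+1/n₂)) = √(0.08576·0.91424·0.000946493) = √(7.42131e-05) = 0.00861.
z = (0.09229 − 0.08212)/0.00861 = 0.01017/0.00861 = 1.18.
p-value = 2·P(Z > 1.181) ≈ 0.2377.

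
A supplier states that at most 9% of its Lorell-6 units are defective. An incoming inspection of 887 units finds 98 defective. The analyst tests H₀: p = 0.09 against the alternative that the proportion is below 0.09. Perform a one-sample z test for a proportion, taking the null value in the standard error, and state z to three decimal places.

p̂ = 98/887 = 0.110485.
Standard error under H₀: √(0.09×0.91/887) = 0.009609.
z = (0.110485 − 0.09)/0.009609 = 0.020485/0.009609 = 2.132.
p-value = P(Z < 2.132) ≈ 0.9835.

z = 2.132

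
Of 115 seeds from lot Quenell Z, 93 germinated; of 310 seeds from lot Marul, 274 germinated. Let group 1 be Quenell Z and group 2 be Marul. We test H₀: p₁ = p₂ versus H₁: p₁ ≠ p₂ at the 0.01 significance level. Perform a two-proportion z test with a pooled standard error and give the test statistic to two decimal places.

z = -2.01

p̂₁ = 93/115 ≈ 0.8087, p̂₂ = 274/310 ≈ 0.8839.
Pooled p̂ = (93+274)/(115+310) = 367/425 = 0.8635.
SE = √(p̂(1−p̂)(1/n₁+1/n₂)) = √(0.8635·0.1365·0.0119215) = √(0.0014049) = 0.0375.
z = (0.8087 − 0.8839)/0.0375 = -0.0752/0.0375 = -2.01.
Two-sided p-value ≈ 2·Φ(−2.006) = 0.0449. With α = 0.01, fail to reject H₀.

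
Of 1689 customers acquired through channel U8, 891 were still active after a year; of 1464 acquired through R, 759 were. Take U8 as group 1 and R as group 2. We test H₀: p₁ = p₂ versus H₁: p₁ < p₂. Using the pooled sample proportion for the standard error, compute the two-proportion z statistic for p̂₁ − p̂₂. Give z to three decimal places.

p̂₁ = 891/1689 ≈ 0.52753, p̂₂ = 759/1464 ≈ 0.51844.
Pooled p̂ = (891+759)/(1689+1464) = 1650/3153 = 0.52331.
SE = √(p̂(1−p̂)(1/n₁+1/n₂)) = √(0.52331·0.47669·0.00127513) = √(0.000318089) = 0.01784.
z = (0.52753 − 0.51844)/0.01784 = 0.00909/0.01784 = 0.510.

z = 0.510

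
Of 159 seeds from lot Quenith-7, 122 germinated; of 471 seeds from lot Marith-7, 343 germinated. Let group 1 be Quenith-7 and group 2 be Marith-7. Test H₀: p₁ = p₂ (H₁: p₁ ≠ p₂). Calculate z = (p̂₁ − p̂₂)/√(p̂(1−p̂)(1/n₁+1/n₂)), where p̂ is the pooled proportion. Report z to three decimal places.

p̂₁ = 122/159 ≈ 0.76730, p̂₂ = 343/471 ≈ 0.72824.
Pooled p̂ = (122+343)/(159+471) = 465/630 = 0.73810.
SE = √(p̂(1−p̂)(1/n₁+1/n₂)) = √(0.73810·0.26190·0.00841245) = √(0.00162622) = 0.04033.
z = (0.76730 − 0.72824)/0.04033 = 0.03906/0.04033 = 0.969.
Two-sided p-value ≈ 2·Φ(−0.969) = 0.3328.

z = 0.969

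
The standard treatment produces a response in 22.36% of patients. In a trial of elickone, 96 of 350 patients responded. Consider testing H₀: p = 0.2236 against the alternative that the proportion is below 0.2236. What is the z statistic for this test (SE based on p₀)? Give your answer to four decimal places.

p̂ = 96/350 = 0.2742857.
SE = √(p₀(1−p₀)/n) = √(0.1736/350) = 0.0222713.
z = (0.2742857 − 0.2236)/0.0222713 = 0.0506857/0.0222713 = 2.2758.

z = 2.2758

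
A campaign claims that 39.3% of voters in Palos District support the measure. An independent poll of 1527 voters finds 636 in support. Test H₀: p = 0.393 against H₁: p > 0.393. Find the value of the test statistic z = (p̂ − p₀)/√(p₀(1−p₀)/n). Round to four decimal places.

z = 1.8804

p̂ = 636/1527 = 0.416503.
SE = √(p₀(1−p₀)/n) = √(0.23855/1527) = 0.012499.
z = (0.416503 − 0.393)/0.012499 = 0.023503/0.012499 = 1.8804.
p-value = P(Z > 1.880) ≈ 0.0300.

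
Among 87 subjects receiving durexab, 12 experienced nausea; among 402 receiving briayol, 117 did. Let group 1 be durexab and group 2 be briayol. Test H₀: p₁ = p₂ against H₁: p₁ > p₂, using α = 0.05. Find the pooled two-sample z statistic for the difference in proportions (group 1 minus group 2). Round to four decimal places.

p̂₁ = 12/87 ≈ 0.137931, p̂₂ = 117/402 ≈ 0.291045.
Pooled p̂ = (12+117)/(87+402) = 129/489 = 0.263804.
SE = √(0.194211 × 0.0139818) = 0.052110.
z = (0.137931 − 0.291045)/0.052110 = -0.153114/0.052110 = -2.9383.
p-value = P(Z > -2.938) ≈ 0.9983; since p > α = 0.05, fail to reject H₀.

z = -2.9383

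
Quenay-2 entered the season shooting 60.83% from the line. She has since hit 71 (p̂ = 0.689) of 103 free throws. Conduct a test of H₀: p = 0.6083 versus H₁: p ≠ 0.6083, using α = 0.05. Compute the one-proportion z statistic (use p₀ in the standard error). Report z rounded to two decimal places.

z = 1.68

p̂ = 71/103 ≈ 0.6893.
Under H₀, SE = √(0.6083·0.3917/103) = √(0.00231331) = 0.0481.
z = (0.6893 − 0.6083)/0.0481 = 0.0810/0.0481 = 1.68.
Two-sided p-value ≈ 2·Φ(−1.685) = 0.0921; since p > α = 0.05, fail to reject H₀.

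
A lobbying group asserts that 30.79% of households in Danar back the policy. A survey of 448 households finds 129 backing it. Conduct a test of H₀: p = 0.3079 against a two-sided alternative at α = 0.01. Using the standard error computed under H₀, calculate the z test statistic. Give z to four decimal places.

p̂ = 129/448 = 0.287946.
Under H₀, SE = √(0.3079·0.6921/448) = √(0.000475664) = 0.021810.
z = (0.287946 − 0.3079)/0.021810 = -0.019954/0.021810 = -0.9149.
Two-sided p-value ≈ 2·Φ(−0.915) = 0.3602. With α = 0.01, fail to reject H₀.

z = -0.9149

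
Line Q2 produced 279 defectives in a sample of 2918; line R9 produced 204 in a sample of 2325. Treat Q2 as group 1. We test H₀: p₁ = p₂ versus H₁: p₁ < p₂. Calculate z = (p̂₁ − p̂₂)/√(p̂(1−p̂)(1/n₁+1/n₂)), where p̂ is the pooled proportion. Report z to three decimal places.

p̂₁ = 279/2918 ≈ 0.09561, p̂₂ = 204/2325 ≈ 0.08774.
Pooled p̂ = (279+204)/(2918+2325) = 483/5243 = 0.09212.
SE = √(0.0836362 × 0.000772808) = 0.00804.
z = (0.09561 − 0.08774)/0.00804 = 0.00787/0.00804 = 0.979.

z = 0.979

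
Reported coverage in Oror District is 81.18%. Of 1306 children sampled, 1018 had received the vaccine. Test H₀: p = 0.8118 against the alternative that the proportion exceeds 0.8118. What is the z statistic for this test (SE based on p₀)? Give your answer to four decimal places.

p̂ = 1018/1306 = 0.779479.
SE = √(p₀(1−p₀)/n) = √(0.15278/1306) = 0.010816.
z = (0.779479 − 0.8118)/0.010816 = -0.032321/0.010816 = -2.9883.

z = -2.9883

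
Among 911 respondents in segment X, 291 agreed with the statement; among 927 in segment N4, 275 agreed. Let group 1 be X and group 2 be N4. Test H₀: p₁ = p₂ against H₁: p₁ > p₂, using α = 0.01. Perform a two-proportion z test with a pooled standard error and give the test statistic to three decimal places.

z = 1.057

p̂₁ = 291/911 ≈ 0.31943, p̂₂ = 275/927 ≈ 0.29666.
Pooled p̂ = (291+275)/(911+927) = 566/1838 = 0.30794.
SE = √(0.213114 × 0.00217644) = 0.02154.
z = (0.31943 − 0.29666)/0.02154 = 0.02277/0.02154 = 1.057.
p-value = P(Z > 1.057) ≈ 0.1452. With α = 0.01, fail to reject H₀.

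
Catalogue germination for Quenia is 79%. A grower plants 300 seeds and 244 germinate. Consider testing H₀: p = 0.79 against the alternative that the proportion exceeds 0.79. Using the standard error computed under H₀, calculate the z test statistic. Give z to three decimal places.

z = 0.992

p̂ = 244/300 ≈ 0.81333.
SE = √(p₀(1−p₀)/n) = √(0.1659/300) = 0.02352.
z = (0.81333 − 0.79)/0.02352 = 0.02333/0.02352 = 0.992.
p-value = P(Z > 0.992) ≈ 0.1605.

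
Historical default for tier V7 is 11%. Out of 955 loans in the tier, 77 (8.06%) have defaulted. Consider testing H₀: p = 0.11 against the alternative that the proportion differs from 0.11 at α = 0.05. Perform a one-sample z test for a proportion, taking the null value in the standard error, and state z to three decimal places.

z = -2.901

p̂ = 77/955 = 0.080628.
Under H₀, SE = √(0.11·0.89/955) = √(0.000102513) = 0.010125.
z = (0.080628 − 0.11)/0.010125 = -0.029372/0.010125 = -2.901.
Two-sided p-value ≈ 2·Φ(−2.901) = 0.0037. With α = 0.05, reject H₀.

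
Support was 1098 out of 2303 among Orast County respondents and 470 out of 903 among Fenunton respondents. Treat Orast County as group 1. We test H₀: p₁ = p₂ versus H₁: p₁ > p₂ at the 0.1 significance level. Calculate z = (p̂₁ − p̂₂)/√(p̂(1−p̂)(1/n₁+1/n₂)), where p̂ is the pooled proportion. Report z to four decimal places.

z = -2.2274

p̂₁ = 1098/2303 ≈ 0.476769, p̂₂ = 470/903 ≈ 0.520487.
Pooled p̂ = (1098+470)/(2303+903) = 1568/3206 = 0.489083.
SE = √(0.249881 × 0.00154164) = 0.019627.
z = (0.476769 − 0.520487)/0.019627 = -0.043718/0.019627 = -2.2274.
p-value = P(Z > -2.227) ≈ 0.9870, so at α = 0.1 we fail to reject H₀.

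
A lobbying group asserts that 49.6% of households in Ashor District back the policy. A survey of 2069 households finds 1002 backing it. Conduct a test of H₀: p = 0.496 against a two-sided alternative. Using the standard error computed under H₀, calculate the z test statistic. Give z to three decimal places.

z = -1.065

p̂ = 1002/2069 = 0.484292.
SE = √(p₀(1−p₀)/n) = √(0.24998/2069) = 0.010992.
z = (0.484292 − 0.496)/0.010992 = -0.011708/0.010992 = -1.065.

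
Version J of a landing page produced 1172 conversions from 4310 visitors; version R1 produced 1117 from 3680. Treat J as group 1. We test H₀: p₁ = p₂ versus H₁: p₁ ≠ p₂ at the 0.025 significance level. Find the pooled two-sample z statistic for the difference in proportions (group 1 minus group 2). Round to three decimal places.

p̂₁ = 1172/4310 = 0.271926, p̂₂ = 1117/3680 = 0.303533.
Pooled p̂ = (1172+1117)/(4310+3680) = 2289/7990 = 0.286483.
SE = √(0.204411 × 0.000503758) = 0.010148.
z = (0.271926 − 0.303533)/0.010148 = -0.031607/0.010148 = -3.115.
Two-sided p-value ≈ 2·Φ(−3.115) = 0.0018, so at α = 0.025 we reject H₀.

z = -3.115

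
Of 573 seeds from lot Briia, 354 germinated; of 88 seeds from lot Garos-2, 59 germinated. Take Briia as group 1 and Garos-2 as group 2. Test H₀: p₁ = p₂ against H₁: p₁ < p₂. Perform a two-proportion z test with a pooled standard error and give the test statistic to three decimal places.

p̂₁ = 354/573 = 0.61780, p̂₂ = 59/88 = 0.67045.
Pooled p̂ = (354+59)/(573+88) = 413/661 = 0.62481.
SE = √(0.234422 × 0.0131088) = 0.05543.
z = (0.61780 − 0.67045)/0.05543 = -0.05265/0.05543 = -0.950.

z = -0.950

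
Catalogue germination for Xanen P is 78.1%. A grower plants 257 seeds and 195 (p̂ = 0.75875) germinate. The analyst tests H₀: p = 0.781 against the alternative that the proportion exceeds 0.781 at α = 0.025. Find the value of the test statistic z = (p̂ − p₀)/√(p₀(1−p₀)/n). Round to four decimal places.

z = -0.8623

p̂ = 195/257 = 0.758755.
SE = √(p₀(1−p₀)/n) = √(0.17104/257) = 0.025798.
z = (0.758755 − 0.781)/0.025798 = -0.022245/0.025798 = -0.8623.
p-value = P(Z > -0.862) ≈ 0.8057. With α = 0.025, fail to reject H₀.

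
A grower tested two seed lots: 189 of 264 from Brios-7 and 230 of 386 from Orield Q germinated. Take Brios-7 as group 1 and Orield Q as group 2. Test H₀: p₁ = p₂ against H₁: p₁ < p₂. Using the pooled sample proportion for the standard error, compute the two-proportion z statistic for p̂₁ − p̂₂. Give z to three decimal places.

z = 3.141

p̂₁ = 189/264 ≈ 0.715909, p̂₂ = 230/386 ≈ 0.595855.
Pooled p̂ = (189+230)/(264+386) = 419/650 = 0.644615.
SE = √(p̂(1−p̂)(1/n₁+1/n₂)) = √(0.644615·0.355385·0.00637855) = √(0.00146124) = 0.038226.
z = (0.715909 − 0.595855)/0.038226 = 0.120054/0.038226 = 3.141.
p-value = P(Z < 3.141) ≈ 0.9992.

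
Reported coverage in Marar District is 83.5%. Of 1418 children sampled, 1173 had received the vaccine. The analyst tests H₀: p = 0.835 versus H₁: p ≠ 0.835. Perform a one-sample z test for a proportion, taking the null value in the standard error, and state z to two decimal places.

p̂ = 1173/1418 ≈ 0.8272.
Under H₀, SE = √(0.835·0.165/1418) = √(9.71615e-05) = 0.0099.
z = (0.8272 − 0.835)/0.0099 = -0.0078/0.0099 = -0.79.

z = -0.79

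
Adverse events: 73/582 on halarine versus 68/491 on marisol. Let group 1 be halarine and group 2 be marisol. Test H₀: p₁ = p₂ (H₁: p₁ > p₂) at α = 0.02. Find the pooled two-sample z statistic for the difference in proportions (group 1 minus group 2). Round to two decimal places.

p̂₁ = 73/582 = 0.1254, p̂₂ = 68/491 = 0.1385.
Pooled p̂ = (73+68)/(582+491) = 141/1073 = 0.1314.
SE = √(0.114139 × 0.00375487) = 0.0207.
z = (0.1254 − 0.1385)/0.0207 = -0.0131/0.0207 = -0.63.
p-value = P(Z > -0.631) ≈ 0.7360; since p > α = 0.02, fail to reject H₀.

z = -0.63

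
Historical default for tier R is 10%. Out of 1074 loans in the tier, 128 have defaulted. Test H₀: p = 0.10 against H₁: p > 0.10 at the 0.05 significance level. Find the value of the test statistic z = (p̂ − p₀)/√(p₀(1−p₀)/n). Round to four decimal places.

z = 2.0953

p̂ = 128/1074 = 0.1191806.
SE = √(p₀(1−p₀)/n) = √(0.09/1074) = 0.0091542.
z = (0.1191806 − 0.1)/0.0091542 = 0.0191806/0.0091542 = 2.0953.
p-value = P(Z > 2.095) ≈ 0.0181. With α = 0.05, reject H₀.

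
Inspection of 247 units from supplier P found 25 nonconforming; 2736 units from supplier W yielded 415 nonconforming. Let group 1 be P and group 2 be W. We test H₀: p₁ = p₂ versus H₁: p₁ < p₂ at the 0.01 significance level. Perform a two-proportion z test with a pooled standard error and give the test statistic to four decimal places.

z = -2.1421

p̂₁ = 25/247 = 0.1012146, p̂₂ = 415/2736 = 0.1516813.
Pooled p̂ = (25+415)/(247+2736) = 440/2983 = 0.1475025.
SE = √(p̂(1−p̂)(1/n₁+1/n₂)) = √(0.1475025·0.8524975·0.00441408) = √(0.000555051) = 0.0235595.
z = (0.1012146 − 0.1516813)/0.0235595 = -0.0504667/0.0235595 = -2.1421.
p-value = P(Z < -2.142) ≈ 0.0161; since p > α = 0.01, fail to reject H₀.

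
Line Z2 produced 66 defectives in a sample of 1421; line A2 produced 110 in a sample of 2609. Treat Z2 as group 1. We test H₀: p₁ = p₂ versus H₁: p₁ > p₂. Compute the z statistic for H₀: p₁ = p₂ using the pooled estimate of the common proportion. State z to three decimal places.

p̂₁ = 66/1421 ≈ 0.04645, p̂₂ = 110/2609 ≈ 0.04216.
Pooled p̂ = (66+110)/(1421+2609) = 176/4030 = 0.04367.
SE = √(0.0417652 × 0.00108702) = 0.00674.
z = (0.04645 − 0.04216)/0.00674 = 0.00429/0.00674 = 0.636.

z = 0.636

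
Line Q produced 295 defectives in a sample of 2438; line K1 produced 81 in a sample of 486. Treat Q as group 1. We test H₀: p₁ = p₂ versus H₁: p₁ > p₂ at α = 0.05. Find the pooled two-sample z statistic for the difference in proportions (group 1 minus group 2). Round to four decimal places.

p̂₁ = 295/2438 = 0.1210008, p̂₂ = 81/486 = 0.1666667.
Pooled p̂ = (295+81)/(2438+486) = 376/2924 = 0.1285910.
SE = √(p̂(1−p̂)(1/n₁+1/n₂)) = √(0.1285910·0.8714090·0.00246779) = √(0.000276529) = 0.0166291.
z = (0.1210008 − 0.1666667)/0.0166291 = -0.0456659/0.0166291 = -2.7461.
p-value = P(Z > -2.746) ≈ 0.9970; since p > α = 0.05, fail to reject H₀.

z = -2.7461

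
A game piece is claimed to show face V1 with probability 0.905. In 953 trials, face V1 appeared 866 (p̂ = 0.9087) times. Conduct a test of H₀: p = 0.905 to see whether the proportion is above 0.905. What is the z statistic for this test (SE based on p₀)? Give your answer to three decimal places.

z = 0.391

p̂ = 866/953 ≈ 0.90871.
Under H₀, SE = √(0.905·0.095/953) = √(9.02151e-05) = 0.00950.
z = (0.90871 − 0.905)/0.00950 = 0.00371/0.00950 = 0.391.
p-value = P(Z > 0.391) ≈ 0.3481.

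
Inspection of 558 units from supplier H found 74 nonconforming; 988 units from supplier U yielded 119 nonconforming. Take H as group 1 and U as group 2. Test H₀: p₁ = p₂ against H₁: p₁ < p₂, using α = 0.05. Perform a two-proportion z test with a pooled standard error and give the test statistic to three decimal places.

p̂₁ = 74/558 ≈ 0.13262, p̂₂ = 119/988 ≈ 0.12045.
Pooled p̂ = (74+119)/(558+988) = 193/1546 = 0.12484.
SE = √(0.109254 × 0.00280426) = 0.01750.
z = (0.13262 − 0.12045)/0.01750 = 0.01217/0.01750 = 0.695.
p-value = P(Z < 0.695) ≈ 0.7566; since p > α = 0.05, fail to reject H₀.

z = 0.695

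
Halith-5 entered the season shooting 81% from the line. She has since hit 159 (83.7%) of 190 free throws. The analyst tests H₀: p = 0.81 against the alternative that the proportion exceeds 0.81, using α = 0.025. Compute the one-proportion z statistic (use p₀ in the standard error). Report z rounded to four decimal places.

z = 0.9431

p̂ = 159/190 ≈ 0.836842.
SE = √(p₀(1−p₀)/n) = √(0.1539/190) = 0.028460.
z = (0.836842 − 0.81)/0.028460 = 0.026842/0.028460 = 0.9431.
p-value = P(Z > 0.943) ≈ 0.1728, so at α = 0.025 we fail to reject H₀.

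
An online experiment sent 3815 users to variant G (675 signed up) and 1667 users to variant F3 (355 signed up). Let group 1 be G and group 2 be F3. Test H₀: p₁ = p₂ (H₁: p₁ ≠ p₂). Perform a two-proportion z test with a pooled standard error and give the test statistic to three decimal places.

z = -3.141

p̂₁ = 675/3815 ≈ 0.17693, p̂₂ = 355/1667 ≈ 0.21296.
Pooled p̂ = (675+355)/(3815+1667) = 1030/5482 = 0.18789.
SE = √(0.152586 × 0.000862003) = 0.01147.
z = (0.17693 − 0.21296)/0.01147 = -0.03603/0.01147 = -3.141.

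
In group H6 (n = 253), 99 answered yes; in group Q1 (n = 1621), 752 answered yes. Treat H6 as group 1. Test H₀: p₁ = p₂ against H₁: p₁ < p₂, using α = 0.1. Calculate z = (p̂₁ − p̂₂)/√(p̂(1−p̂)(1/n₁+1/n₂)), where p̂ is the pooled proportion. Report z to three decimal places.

z = -2.157

p̂₁ = 99/253 ≈ 0.39130, p̂₂ = 752/1621 ≈ 0.46391.
Pooled p̂ = (99+752)/(253+1621) = 851/1874 = 0.45411.
SE = √(p̂(1−p̂)(1/n₁+1/n₂)) = √(0.45411·0.54589·0.00456947) = √(0.00113274) = 0.03366.
z = (0.39130 − 0.46391)/0.03366 = -0.07261/0.03366 = -2.157.
p-value = P(Z < -2.157) ≈ 0.0155; since p < α = 0.1, reject H₀.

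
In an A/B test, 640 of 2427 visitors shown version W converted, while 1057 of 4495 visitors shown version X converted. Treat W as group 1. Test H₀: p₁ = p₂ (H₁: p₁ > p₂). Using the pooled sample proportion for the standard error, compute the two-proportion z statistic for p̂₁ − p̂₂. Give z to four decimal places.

p̂₁ = 640/2427 ≈ 0.263700, p̂₂ = 1057/4495 ≈ 0.235150.
Pooled p̂ = (640+1057)/(2427+4495) = 1697/6922 = 0.245160.
SE = √(0.185057 × 0.000634501) = 0.010836.
z = (0.263700 − 0.235150)/0.010836 = 0.028550/0.010836 = 2.6347.

z = 2.6347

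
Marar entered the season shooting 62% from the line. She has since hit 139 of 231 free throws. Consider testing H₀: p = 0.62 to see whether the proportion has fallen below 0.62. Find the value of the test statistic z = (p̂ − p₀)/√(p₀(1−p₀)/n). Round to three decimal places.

z = -0.572

p̂ = 139/231 = 0.60173.
SE = √(p₀(1−p₀)/n) = √(0.2356/231) = 0.03194.
z = (0.60173 − 0.62)/0.03194 = -0.01827/0.03194 = -0.572.
p-value = P(Z < -0.572) ≈ 0.2837.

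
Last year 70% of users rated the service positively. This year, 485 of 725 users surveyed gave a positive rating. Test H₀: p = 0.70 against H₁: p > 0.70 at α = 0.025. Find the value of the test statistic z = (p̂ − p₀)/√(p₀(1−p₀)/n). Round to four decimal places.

z = -1.8235

p̂ = 485/725 = 0.668966.
Under H₀, SE = √(0.7·0.3/725) = √(0.000289655) = 0.017019.
z = (0.668966 − 0.7)/0.017019 = -0.031034/0.017019 = -1.8235.
p-value = P(Z > -1.823) ≈ 0.9659, so at α = 0.025 we fail to reject H₀.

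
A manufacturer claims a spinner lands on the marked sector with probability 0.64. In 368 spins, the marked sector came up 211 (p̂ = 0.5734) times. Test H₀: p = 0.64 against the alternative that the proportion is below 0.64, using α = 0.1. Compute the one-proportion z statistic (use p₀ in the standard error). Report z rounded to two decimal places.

z = -2.66

p̂ = 211/368 ≈ 0.5734.
Under H₀, SE = √(0.64·0.36/368) = √(0.000626087) = 0.0250.
z = (0.5734 − 0.64)/0.0250 = -0.0666/0.0250 = -2.66.
p-value = P(Z < -2.663) ≈ 0.0039; since p < α = 0.1, reject H₀.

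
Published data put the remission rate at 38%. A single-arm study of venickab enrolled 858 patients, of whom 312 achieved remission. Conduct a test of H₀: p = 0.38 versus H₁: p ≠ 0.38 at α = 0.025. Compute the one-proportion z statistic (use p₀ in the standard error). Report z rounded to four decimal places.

p̂ = 312/858 = 0.363636.
Standard error under H₀: √(0.38×0.62/858) = 0.016571.
z = (0.363636 − 0.38)/0.016571 = -0.016364/0.016571 = -0.9875.
p-value = 2·P(Z > 0.987) ≈ 0.3234; since p > α = 0.025, fail to reject H₀.

z = -0.9875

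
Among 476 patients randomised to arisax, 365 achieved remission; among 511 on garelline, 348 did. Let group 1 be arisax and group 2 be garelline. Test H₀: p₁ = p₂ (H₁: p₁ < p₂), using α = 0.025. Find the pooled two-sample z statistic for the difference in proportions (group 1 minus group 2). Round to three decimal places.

z = 3.007

p̂₁ = 365/476 = 0.76681, p̂₂ = 348/511 = 0.68102.
Pooled p̂ = (365+348)/(476+511) = 713/987 = 0.72239.
SE = √(0.200542 × 0.00405779) = 0.02853.
z = (0.76681 − 0.68102)/0.02853 = 0.08579/0.02853 = 3.007.
p-value = P(Z < 3.007) ≈ 0.9987. With α = 0.025, fail to reject H₀.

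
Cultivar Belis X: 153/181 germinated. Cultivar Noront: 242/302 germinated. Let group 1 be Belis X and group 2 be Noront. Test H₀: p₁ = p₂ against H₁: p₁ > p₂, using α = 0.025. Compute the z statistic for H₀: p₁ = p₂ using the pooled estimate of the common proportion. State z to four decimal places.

p̂₁ = 153/181 = 0.8453039, p̂₂ = 242/302 = 0.8013245.
Pooled p̂ = (153+242)/(181+302) = 395/483 = 0.8178054.
SE = √(0.149 × 0.00883612) = 0.0362847.
z = (0.8453039 − 0.8013245)/0.0362847 = 0.0439794/0.0362847 = 1.2121.
p-value = P(Z > 1.212) ≈ 0.1127. With α = 0.025, fail to reject H₀.

z = 1.2121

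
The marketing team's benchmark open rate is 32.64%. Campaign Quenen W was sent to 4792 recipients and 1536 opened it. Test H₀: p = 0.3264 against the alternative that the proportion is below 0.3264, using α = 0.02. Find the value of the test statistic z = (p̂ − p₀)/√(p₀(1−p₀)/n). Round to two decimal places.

p̂ = 1536/4792 = 0.3205.
Standard error under H₀: √(0.3264×0.6736/4792) = 0.0068.
z = (0.3205 − 0.3264)/0.0068 = -0.0059/0.0068 = -0.87.
p-value = P(Z < -0.866) ≈ 0.1933; since p > α = 0.02, fail to reject H₀.

z = -0.87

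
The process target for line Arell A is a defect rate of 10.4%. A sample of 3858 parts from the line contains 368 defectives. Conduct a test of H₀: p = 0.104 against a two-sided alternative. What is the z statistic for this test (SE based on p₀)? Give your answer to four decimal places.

p̂ = 368/3858 ≈ 0.0953862.
SE = √(p₀(1−p₀)/n) = √(0.093184/3858) = 0.0049146.
z = (0.0953862 − 0.104)/0.0049146 = -0.0086138/0.0049146 = -1.7527.
Two-sided p-value ≈ 2·Φ(−1.753) = 0.0797.

z = -1.7527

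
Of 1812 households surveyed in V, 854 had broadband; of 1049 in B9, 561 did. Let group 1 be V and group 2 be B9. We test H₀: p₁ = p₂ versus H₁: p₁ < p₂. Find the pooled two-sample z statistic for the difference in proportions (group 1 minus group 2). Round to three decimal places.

p̂₁ = 854/1812 = 0.47130, p̂₂ = 561/1049 = 0.53480.
Pooled p̂ = (854+561)/(1812+1049) = 1415/2861 = 0.49458.
SE = √(p̂(1−p̂)(1/n₁+1/n₂)) = √(0.49458·0.50542·0.00150517) = √(0.000376247) = 0.01940.
z = (0.47130 − 0.53480)/0.01940 = -0.06350/0.01940 = -3.273.
p-value = P(Z < -3.273) ≈ 0.0005.

z = -3.273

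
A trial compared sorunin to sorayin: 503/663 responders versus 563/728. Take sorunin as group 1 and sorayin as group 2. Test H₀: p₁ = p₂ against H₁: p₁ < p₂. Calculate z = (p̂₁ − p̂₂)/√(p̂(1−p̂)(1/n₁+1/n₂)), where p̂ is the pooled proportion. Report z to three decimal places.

p̂₁ = 503/663 = 0.75867, p̂₂ = 563/728 = 0.77335.
Pooled p̂ = (503+563)/(663+728) = 1066/1391 = 0.76636.
SE = √(0.179055 × 0.00288192) = 0.02272.
z = (0.75867 − 0.77335)/0.02272 = -0.01468/0.02272 = -0.646.

z = -0.646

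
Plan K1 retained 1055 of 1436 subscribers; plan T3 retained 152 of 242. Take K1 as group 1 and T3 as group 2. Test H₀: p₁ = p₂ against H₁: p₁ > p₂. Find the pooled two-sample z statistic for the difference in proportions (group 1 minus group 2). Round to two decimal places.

z = 3.41

p̂₁ = 1055/1436 = 0.73468, p̂₂ = 152/242 = 0.62810.
Pooled p̂ = (1055+152)/(1436+242) = 1207/1678 = 0.71931.
SE = √(p̂(1−p̂)(1/n₁+1/n₂)) = √(0.71931·0.28069·0.00482861) = √(0.000974914) = 0.03122.
z = (0.73468 − 0.62810)/0.03122 = 0.10658/0.03122 = 3.41.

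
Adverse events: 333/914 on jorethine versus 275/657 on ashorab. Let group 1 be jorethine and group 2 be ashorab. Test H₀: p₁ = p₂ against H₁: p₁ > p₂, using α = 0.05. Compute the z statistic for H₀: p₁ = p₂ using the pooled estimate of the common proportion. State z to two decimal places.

p̂₁ = 333/914 ≈ 0.3643, p̂₂ = 275/657 ≈ 0.4186.
Pooled p̂ = (333+275)/(914+657) = 608/1571 = 0.3870.
SE = √(0.237234 × 0.00261616) = 0.0249.
z = (0.3643 − 0.4186)/0.0249 = -0.0543/0.0249 = -2.18.
p-value = P(Z > -2.177) ≈ 0.9853, so at α = 0.05 we fail to reject H₀.

z = -2.18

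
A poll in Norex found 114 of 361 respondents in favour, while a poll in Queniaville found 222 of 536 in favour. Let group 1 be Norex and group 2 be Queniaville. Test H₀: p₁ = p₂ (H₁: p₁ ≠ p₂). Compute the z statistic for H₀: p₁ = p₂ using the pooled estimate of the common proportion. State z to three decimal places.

p̂₁ = 114/361 ≈ 0.31579, p̂₂ = 222/536 ≈ 0.41418.
Pooled p̂ = (114+222)/(361+536) = 336/897 = 0.37458.
SE = √(p̂(1−p̂)(1/n₁+1/n₂)) = √(0.37458·0.62542·0.00463575) = √(0.00108602) = 0.03295.
z = (0.31579 − 0.41418)/0.03295 = -0.09839/0.03295 = -2.986.
p-value = 2·P(Z > 2.986) ≈ 0.0028.

z = -2.986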